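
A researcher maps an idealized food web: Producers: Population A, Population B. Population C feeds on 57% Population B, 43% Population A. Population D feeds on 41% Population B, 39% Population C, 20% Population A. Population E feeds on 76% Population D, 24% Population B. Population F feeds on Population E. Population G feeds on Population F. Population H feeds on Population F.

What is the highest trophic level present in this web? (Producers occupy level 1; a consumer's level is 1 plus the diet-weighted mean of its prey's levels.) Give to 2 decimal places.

5.06

Population C: 1 + (0.57×1 + 0.43×1) = 2
Population D: 1 + (0.41×1 + 0.39×2 + 0.2×1) = 2.39
Population E: 1 + (0.76×2.39 + 0.24×1) = 3.0564
Population F: 1 + 3.0564 = 4.0564
Population G: 1 + 4.0564 = 5.0564
Population H: 1 + 4.0564 = 5.0564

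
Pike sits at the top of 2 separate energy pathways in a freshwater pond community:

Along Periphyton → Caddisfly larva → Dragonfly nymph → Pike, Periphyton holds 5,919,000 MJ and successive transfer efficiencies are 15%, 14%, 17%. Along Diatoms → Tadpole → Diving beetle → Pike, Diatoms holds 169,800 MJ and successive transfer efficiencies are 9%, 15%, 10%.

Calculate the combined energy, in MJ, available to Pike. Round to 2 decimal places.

Via Periphyton: 5919000 × 0.15 × 0.14 × 0.17 = 21130.83 MJ
Via Diatoms: 169800 × 0.09 × 0.15 × 0.1 = 229.23 MJ
Total at Pike: 21130.83 + 229.23 = 21360.06 MJ

21360.06 MJ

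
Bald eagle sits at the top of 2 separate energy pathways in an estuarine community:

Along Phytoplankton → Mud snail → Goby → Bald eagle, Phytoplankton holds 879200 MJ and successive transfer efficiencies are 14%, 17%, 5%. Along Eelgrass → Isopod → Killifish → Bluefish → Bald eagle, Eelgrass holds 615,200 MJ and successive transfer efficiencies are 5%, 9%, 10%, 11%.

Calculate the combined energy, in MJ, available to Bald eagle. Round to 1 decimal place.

1076.7 MJ

Via Phytoplankton: 879200 × 0.14 × 0.17 × 0.05 = 1046.248 MJ
Via Eelgrass: 615200 × 0.05 × 0.09 × 0.1 × 0.11 = 30.4524 MJ
Total at Bald eagle: 1046.248 + 30.4524 = 1076.7004 MJ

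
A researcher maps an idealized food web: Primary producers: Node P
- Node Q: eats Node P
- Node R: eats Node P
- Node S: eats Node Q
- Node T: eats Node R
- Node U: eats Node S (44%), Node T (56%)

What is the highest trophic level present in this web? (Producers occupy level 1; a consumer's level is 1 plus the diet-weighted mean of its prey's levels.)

Node Q: 1 + 1 = 2
Node R: 1 + 1 = 2
Node S: 1 + 2 = 3
Node T: 1 + 2 = 3
Node U: 1 + (0.44×3 + 0.56×3) = 4

4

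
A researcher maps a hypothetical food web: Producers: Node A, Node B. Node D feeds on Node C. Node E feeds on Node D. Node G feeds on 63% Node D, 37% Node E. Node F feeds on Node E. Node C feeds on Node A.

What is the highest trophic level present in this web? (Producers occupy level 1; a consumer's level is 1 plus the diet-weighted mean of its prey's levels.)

5

Node C: 1 + 1 = 2
Node D: 1 + 2 = 3
Node E: 1 + 3 = 4
Node F: 1 + 4 = 5
Node G: 1 + (0.63×3 + 0.37×4) = 4.37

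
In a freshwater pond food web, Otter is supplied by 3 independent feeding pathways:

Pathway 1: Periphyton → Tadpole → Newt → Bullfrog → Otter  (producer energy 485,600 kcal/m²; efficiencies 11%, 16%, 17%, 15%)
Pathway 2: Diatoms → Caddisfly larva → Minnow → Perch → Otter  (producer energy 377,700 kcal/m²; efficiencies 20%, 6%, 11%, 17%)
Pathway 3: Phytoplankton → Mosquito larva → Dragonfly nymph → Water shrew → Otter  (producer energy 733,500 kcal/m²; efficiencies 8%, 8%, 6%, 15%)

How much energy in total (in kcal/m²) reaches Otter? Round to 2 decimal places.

Pathway 1: 485600 × 0.11 × 0.16 × 0.17 × 0.15 = 217.93728 kcal/m²
Pathway 2: 377700 × 0.2 × 0.06 × 0.11 × 0.17 = 84.75588 kcal/m²
Pathway 3: 733500 × 0.08 × 0.08 × 0.06 × 0.15 = 42.2496 kcal/m²
Total at Otter: 217.93728 + 84.75588 + 42.2496 = 344.94276 kcal/m²

344.94 kcal/m²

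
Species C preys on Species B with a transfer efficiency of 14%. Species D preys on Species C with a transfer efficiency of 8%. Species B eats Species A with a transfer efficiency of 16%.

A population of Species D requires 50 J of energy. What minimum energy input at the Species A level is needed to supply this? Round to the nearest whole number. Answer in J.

Cumulative transfer efficiency: 0.16 × 0.14 × 0.08 = 0.001792
Species A energy = 50 / 0.001792 = 27902 J

27902 J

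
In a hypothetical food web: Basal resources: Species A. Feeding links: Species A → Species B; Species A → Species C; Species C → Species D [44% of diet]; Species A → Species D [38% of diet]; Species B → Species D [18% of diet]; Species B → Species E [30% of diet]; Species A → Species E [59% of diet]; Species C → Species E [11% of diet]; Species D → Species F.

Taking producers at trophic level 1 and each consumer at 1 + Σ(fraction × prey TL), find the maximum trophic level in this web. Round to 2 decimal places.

Species B: 1 + 1 = 2
Species C: 1 + 1 = 2
Species D: 1 + (0.44×2 + 0.38×1 + 0.18×2) = 2.62
Species E: 1 + (0.3×2 + 0.59×1 + 0.11×2) = 2.41
Species F: 1 + 2.62 = 3.62

3.62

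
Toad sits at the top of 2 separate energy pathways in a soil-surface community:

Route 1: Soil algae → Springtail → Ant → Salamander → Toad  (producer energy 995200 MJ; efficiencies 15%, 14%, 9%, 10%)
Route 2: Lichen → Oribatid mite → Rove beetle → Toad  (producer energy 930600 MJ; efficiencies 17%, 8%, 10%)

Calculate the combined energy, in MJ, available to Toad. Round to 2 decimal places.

Route 1: 995200 × 0.15 × 0.14 × 0.09 × 0.1 = 188.0928 MJ
Route 2: 930600 × 0.17 × 0.08 × 0.1 = 1265.616 MJ
Total at Toad: 188.0928 + 1265.616 = 1453.7088 MJ

1453.71 MJ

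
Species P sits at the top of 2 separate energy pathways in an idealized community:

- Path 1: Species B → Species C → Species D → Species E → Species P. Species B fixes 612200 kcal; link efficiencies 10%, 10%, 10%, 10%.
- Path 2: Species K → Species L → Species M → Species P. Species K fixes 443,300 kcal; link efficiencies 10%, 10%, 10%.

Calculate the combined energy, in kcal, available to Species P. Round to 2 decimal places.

504.52 kcal

Path 1: 612200 × 0.1 × 0.1 × 0.1 × 0.1 = 61.22 kcal
Path 2: 443300 × 0.1 × 0.1 × 0.1 = 443.3 kcal
Total at Species P: 61.22 + 443.3 = 504.52 kcal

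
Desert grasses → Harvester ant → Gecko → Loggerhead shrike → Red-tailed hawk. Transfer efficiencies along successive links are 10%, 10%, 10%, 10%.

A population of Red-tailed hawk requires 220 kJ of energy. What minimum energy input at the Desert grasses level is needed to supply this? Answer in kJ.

Cumulative transfer efficiency: 0.1 × 0.1 × 0.1 × 0.1 = 0.0001
Desert grasses energy = 220 / 0.0001 = 2200000 kJ

2200000 kJ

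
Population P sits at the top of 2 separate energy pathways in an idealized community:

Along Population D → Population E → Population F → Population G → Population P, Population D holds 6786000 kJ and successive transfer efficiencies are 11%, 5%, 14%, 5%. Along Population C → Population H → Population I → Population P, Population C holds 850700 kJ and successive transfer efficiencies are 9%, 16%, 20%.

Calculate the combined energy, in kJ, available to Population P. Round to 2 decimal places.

2711.28 kJ

Via Population D: 6786000 × 0.11 × 0.05 × 0.14 × 0.05 = 261.261 kJ
Via Population C: 850700 × 0.09 × 0.16 × 0.2 = 2450.016 kJ
Total at Population P: 261.261 + 2450.016 = 2711.277 kJ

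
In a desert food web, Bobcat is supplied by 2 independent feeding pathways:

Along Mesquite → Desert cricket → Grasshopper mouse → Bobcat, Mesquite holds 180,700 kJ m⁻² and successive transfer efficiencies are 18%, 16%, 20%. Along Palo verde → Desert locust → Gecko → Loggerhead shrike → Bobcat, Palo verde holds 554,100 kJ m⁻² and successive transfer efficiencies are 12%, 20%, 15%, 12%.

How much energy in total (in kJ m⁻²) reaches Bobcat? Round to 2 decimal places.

Via Mesquite: 180700 × 0.18 × 0.16 × 0.2 = 1040.832 kJ m⁻²
Via Palo verde: 554100 × 0.12 × 0.2 × 0.15 × 0.12 = 239.3712 kJ m⁻²
Total at Bobcat: 1040.832 + 239.3712 = 1280.2032 kJ m⁻²

1280.20 kJ m⁻²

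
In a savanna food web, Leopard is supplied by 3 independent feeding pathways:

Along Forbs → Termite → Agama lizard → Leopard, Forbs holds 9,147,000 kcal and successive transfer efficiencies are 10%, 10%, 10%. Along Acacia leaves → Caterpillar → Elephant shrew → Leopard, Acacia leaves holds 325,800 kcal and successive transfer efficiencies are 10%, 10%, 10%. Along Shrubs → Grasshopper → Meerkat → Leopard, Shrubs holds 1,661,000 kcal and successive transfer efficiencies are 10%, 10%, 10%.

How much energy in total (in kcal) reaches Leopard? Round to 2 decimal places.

11133.80 kcal

Via Forbs: 9147000 × 0.1 × 0.1 × 0.1 = 9147 kcal
Via Acacia leaves: 325800 × 0.1 × 0.1 × 0.1 = 325.8 kcal
Via Shrubs: 1661000 × 0.1 × 0.1 × 0.1 = 1661 kcal
Total at Leopard: 9147 + 325.8 + 1661 = 11133.8 kcal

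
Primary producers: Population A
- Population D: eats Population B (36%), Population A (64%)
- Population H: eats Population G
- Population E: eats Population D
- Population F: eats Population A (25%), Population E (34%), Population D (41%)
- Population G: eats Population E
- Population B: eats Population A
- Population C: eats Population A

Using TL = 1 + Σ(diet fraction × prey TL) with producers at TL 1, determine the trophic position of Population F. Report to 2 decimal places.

Population B: 1 + 1 = 2
Population C: 1 + 1 = 2
Population D: 1 + (0.36×2 + 0.64×1) = 2.36
Population E: 1 + 2.36 = 3.36
Population F: 1 + (0.25×1 + 0.34×3.36 + 0.41×2.36) = 3.36
Population G: 1 + 3.36 = 4.36
Population H: 1 + 4.36 = 5.36

3.36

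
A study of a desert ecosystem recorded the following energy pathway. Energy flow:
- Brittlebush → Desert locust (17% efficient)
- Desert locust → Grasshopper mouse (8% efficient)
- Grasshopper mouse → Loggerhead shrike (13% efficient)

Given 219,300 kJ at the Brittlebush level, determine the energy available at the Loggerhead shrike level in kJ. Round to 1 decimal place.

Desert locust: 219300 × 0.17 = 37281 kJ
Grasshopper mouse: 37281 × 0.08 = 2982.48 kJ
Loggerhead shrike: 2982.48 × 0.13 = 387.7224 kJ

387.7 kJ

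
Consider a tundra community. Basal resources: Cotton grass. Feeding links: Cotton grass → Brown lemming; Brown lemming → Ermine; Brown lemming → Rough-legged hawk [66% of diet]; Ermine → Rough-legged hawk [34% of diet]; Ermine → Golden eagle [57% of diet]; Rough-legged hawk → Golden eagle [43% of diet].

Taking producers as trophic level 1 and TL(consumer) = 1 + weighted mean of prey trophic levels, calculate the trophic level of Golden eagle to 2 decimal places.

Brown lemming: 1 + 1 = 2
Ermine: 1 + 2 = 3
Rough-legged hawk: 1 + (0.66×2 + 0.34×3) = 3.34
Golden eagle: 1 + (0.57×3 + 0.43×3.34) = 4.1462

4.15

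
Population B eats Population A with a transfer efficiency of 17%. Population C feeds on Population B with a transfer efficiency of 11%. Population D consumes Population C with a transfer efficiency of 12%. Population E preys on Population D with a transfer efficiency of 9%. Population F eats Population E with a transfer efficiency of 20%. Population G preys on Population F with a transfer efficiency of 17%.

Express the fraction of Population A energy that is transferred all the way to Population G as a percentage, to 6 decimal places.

0.000687%

Product of link efficiencies: 0.17 × 0.11 × 0.12 × 0.09 × 0.2 × 0.17 = 0.00000686664
As a percentage: 0.00000686664 × 100 = 0.000687%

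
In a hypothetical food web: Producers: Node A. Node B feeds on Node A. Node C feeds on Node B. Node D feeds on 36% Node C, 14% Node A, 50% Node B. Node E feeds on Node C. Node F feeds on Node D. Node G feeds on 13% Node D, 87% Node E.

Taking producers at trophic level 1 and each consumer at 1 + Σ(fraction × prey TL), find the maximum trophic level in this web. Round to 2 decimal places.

4.90

Node B: 1 + 1 = 2
Node C: 1 + 2 = 3
Node D: 1 + (0.36×3 + 0.14×1 + 0.5×2) = 3.22
Node E: 1 + 3 = 4
Node F: 1 + 3.22 = 4.22
Node G: 1 + (0.13×3.22 + 0.87×4) = 4.8986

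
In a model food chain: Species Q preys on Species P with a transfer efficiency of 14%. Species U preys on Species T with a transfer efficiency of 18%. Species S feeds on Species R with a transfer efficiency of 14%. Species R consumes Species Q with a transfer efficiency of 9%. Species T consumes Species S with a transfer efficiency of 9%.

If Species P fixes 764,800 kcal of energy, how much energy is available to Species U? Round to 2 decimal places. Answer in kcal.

Species Q: 764800 × 0.14 = 107072 kcal
Species R: 107072 × 0.09 = 9636.48 kcal
Species S: 9636.48 × 0.14 = 1349.1072 kcal
Species T: 1349.1072 × 0.09 = 121.419648 kcal
Species U: 121.419648 × 0.18 = 21.85553664 kcal

21.86 kcal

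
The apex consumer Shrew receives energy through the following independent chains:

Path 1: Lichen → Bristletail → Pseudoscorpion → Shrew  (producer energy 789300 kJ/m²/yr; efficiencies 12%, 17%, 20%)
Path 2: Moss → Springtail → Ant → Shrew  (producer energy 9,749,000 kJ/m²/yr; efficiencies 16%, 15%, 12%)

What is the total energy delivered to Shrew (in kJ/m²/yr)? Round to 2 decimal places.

31297.46 kJ/m²/yr

Path 1: 789300 × 0.12 × 0.17 × 0.2 = 3220.344 kJ/m²/yr
Path 2: 9749000 × 0.16 × 0.15 × 0.12 = 28077.12 kJ/m²/yr
Total at Shrew: 3220.344 + 28077.12 = 31297.464 kJ/m²/yr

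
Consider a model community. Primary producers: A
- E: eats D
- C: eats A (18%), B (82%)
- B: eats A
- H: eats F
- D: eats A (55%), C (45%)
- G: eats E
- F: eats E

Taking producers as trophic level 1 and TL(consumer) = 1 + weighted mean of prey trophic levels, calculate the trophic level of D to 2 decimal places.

2.82

B: 1 + 1 = 2
C: 1 + (0.18×1 + 0.82×2) = 2.82
D: 1 + (0.55×1 + 0.45×2.82) = 2.819
E: 1 + 2.819 = 3.819
F: 1 + 3.819 = 4.819
G: 1 + 3.819 = 4.819
H: 1 + 4.819 = 5.819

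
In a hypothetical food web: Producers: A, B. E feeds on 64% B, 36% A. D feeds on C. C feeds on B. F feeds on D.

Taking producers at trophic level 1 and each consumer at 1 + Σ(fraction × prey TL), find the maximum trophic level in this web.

4

C: 1 + 1 = 2
D: 1 + 2 = 3
E: 1 + (0.64×1 + 0.36×1) = 2
F: 1 + 3 = 4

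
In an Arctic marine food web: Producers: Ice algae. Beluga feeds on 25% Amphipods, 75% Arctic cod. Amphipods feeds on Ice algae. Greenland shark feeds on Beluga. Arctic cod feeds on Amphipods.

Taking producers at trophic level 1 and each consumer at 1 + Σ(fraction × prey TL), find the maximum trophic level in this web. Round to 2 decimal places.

4.75

Amphipods: 1 + 1 = 2
Arctic cod: 1 + 2 = 3
Beluga: 1 + (0.25×2 + 0.75×3) = 3.75
Greenland shark: 1 + 3.75 = 4.75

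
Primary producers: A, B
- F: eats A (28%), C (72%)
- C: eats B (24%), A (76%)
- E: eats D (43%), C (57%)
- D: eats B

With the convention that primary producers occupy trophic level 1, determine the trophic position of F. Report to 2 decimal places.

C: 1 + (0.24×1 + 0.76×1) = 2
D: 1 + 1 = 2
E: 1 + (0.43×2 + 0.57×2) = 3
F: 1 + (0.28×1 + 0.72×2) = 2.72

2.72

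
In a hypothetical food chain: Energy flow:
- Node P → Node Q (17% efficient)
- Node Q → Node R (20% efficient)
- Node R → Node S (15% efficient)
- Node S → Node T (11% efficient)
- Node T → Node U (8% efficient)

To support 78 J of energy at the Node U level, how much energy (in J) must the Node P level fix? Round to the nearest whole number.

Cumulative transfer efficiency: 0.17 × 0.2 × 0.15 × 0.11 × 0.08 = 0.00004488
Node P energy = 78 / 0.00004488 = 1737968 J

1737968 J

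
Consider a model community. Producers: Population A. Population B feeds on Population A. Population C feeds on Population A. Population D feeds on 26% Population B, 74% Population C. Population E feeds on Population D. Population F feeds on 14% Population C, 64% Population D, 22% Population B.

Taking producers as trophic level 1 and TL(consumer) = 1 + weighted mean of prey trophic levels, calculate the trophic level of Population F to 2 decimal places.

3.64

Population B: 1 + 1 = 2
Population C: 1 + 1 = 2
Population D: 1 + (0.26×2 + 0.74×2) = 3
Population E: 1 + 3 = 4
Population F: 1 + (0.14×2 + 0.64×3 + 0.22×2) = 3.64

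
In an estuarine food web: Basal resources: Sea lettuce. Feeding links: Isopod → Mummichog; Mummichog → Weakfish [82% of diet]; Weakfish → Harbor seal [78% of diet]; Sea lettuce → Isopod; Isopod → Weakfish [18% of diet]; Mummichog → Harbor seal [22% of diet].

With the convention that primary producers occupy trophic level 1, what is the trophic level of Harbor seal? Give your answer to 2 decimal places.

4.64

Isopod: 1 + 1 = 2
Mummichog: 1 + 2 = 3
Weakfish: 1 + (0.18×2 + 0.82×3) = 3.82
Harbor seal: 1 + (0.78×3.82 + 0.22×3) = 4.6396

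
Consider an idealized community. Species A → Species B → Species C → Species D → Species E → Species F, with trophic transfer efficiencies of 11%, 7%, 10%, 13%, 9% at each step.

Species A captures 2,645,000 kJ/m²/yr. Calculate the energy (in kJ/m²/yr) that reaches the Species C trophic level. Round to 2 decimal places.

Species B: 2645000 × 0.11 = 290950 kJ/m²/yr
Species C: 290950 × 0.07 = 20366.5 kJ/m²/yr

20366.50 kJ/m²/yr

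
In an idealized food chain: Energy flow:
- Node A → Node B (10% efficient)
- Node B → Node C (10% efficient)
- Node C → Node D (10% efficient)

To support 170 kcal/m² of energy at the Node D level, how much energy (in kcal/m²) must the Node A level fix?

170000 kcal/m²

Cumulative transfer efficiency: 0.1 × 0.1 × 0.1 = 0.001
Node A energy = 170 / 0.001 = 170000 kcal/m²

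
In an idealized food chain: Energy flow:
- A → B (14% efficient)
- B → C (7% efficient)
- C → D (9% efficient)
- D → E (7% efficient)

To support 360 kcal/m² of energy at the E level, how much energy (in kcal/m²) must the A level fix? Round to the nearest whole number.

5830904 kcal/m²

Cumulative transfer efficiency: 0.14 × 0.07 × 0.09 × 0.07 = 0.00006174
A energy = 360 / 0.00006174 = 5830904 kcal/m²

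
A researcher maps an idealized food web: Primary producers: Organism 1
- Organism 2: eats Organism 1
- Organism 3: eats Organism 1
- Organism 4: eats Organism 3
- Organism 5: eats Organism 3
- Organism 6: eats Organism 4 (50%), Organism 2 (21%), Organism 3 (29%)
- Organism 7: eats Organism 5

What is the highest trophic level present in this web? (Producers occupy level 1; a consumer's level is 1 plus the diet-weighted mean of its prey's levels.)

4

Organism 2: 1 + 1 = 2
Organism 3: 1 + 1 = 2
Organism 4: 1 + 2 = 3
Organism 5: 1 + 2 = 3
Organism 6: 1 + (0.5×3 + 0.21×2 + 0.29×2) = 3.5
Organism 7: 1 + 3 = 4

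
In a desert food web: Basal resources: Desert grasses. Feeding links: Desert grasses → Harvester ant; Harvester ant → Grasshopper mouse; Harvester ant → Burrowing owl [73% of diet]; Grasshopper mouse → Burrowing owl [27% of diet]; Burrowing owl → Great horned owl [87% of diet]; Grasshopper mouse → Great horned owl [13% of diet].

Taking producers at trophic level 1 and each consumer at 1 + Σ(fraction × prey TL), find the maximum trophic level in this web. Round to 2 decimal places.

Harvester ant: 1 + 1 = 2
Grasshopper mouse: 1 + 2 = 3
Burrowing owl: 1 + (0.73×2 + 0.27×3) = 3.27
Great horned owl: 1 + (0.87×3.27 + 0.13×3) = 4.2349

4.23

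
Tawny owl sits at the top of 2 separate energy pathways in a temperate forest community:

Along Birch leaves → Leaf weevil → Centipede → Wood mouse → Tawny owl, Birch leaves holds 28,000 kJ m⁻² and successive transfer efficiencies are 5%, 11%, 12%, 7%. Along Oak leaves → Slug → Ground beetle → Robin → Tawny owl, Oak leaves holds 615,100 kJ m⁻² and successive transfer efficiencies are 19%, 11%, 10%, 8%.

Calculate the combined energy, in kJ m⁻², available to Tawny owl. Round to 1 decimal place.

104.1 kJ m⁻²

Via Birch leaves: 28000 × 0.05 × 0.11 × 0.12 × 0.07 = 1.2936 kJ m⁻²
Via Oak leaves: 615100 × 0.19 × 0.11 × 0.1 × 0.08 = 102.84472 kJ m⁻²
Total at Tawny owl: 1.2936 + 102.84472 = 104.13832 kJ m⁻²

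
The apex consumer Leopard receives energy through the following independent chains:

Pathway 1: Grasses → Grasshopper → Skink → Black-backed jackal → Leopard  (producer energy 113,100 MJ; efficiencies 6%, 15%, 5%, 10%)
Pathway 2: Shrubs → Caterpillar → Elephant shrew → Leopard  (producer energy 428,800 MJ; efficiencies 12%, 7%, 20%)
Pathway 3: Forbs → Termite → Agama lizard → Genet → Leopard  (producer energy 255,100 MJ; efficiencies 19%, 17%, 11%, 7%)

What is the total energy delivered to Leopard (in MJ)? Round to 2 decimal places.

Pathway 1: 113100 × 0.06 × 0.15 × 0.05 × 0.1 = 5.0895 MJ
Pathway 2: 428800 × 0.12 × 0.07 × 0.2 = 720.384 MJ
Pathway 3: 255100 × 0.19 × 0.17 × 0.11 × 0.07 = 63.445921 MJ
Total at Leopard: 5.0895 + 720.384 + 63.445921 = 788.919421 MJ

788.92 MJ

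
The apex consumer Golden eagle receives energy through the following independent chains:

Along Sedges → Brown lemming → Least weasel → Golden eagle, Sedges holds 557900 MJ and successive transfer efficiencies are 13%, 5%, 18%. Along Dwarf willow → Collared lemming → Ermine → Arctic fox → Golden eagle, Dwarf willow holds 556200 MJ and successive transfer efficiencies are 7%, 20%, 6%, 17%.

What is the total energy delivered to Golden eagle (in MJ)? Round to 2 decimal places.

Via Sedges: 557900 × 0.13 × 0.05 × 0.18 = 652.743 MJ
Via Dwarf willow: 556200 × 0.07 × 0.2 × 0.06 × 0.17 = 79.42536 MJ
Total at Golden eagle: 652.743 + 79.42536 = 732.16836 MJ

732.17 MJ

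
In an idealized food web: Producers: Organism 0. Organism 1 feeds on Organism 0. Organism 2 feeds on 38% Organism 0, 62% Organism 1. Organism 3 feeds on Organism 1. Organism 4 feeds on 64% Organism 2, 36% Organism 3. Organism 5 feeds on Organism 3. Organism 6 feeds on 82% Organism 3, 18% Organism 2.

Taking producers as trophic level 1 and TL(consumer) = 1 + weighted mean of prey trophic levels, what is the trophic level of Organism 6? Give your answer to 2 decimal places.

3.93

Organism 1: 1 + 1 = 2
Organism 2: 1 + (0.38×1 + 0.62×2) = 2.62
Organism 3: 1 + 2 = 3
Organism 4: 1 + (0.64×2.62 + 0.36×3) = 3.7568
Organism 5: 1 + 3 = 4
Organism 6: 1 + (0.82×3 + 0.18×2.62) = 3.9316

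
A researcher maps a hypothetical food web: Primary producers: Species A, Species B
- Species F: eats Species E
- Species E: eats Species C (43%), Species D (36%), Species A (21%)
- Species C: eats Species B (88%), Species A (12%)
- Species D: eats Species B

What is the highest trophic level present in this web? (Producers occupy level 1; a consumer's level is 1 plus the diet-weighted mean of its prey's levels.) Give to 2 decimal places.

Species C: 1 + (0.88×1 + 0.12×1) = 2
Species D: 1 + 1 = 2
Species E: 1 + (0.43×2 + 0.36×2 + 0.21×1) = 2.79
Species F: 1 + 2.79 = 3.79

3.79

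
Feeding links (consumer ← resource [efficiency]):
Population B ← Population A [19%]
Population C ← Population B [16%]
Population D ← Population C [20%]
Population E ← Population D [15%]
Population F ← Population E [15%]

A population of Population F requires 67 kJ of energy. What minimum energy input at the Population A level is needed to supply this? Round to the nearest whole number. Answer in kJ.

Cumulative transfer efficiency: 0.19 × 0.16 × 0.2 × 0.15 × 0.15 = 0.0001368
Population A energy = 67 / 0.0001368 = 489766 kJ

489766 kJ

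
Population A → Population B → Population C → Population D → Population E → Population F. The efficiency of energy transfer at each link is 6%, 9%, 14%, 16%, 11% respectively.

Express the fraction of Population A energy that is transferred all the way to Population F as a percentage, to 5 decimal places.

Product of link efficiencies: 0.06 × 0.09 × 0.14 × 0.16 × 0.11 = 0.0000133056
As a percentage: 0.0000133056 × 100 = 0.00133%

0.00133%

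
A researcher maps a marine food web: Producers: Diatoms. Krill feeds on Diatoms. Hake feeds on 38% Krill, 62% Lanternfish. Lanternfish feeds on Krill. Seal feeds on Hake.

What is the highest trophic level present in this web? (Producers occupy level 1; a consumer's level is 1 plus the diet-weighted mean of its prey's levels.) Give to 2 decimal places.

Krill: 1 + 1 = 2
Lanternfish: 1 + 2 = 3
Hake: 1 + (0.38×2 + 0.62×3) = 3.62
Seal: 1 + 3.62 = 4.62

4.62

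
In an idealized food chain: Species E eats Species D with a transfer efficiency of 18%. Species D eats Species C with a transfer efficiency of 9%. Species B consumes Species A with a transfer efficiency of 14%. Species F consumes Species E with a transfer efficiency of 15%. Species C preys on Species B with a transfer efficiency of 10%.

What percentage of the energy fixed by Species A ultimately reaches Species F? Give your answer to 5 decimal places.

Product of link efficiencies: 0.14 × 0.1 × 0.09 × 0.18 × 0.15 = 0.00003402
As a percentage: 0.00003402 × 100 = 0.00340%

0.00340%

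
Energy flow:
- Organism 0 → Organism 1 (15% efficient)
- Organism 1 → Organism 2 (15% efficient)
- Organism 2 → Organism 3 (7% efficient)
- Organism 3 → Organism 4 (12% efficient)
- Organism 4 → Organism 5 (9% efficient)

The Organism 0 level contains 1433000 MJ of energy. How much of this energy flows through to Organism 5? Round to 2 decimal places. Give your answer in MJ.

Organism 1: 1433000 × 0.15 = 214950 MJ
Organism 2: 214950 × 0.15 = 32242.5 MJ
Organism 3: 32242.5 × 0.07 = 2256.975 MJ
Organism 4: 2256.975 × 0.12 = 270.837 MJ
Organism 5: 270.837 × 0.09 = 24.37533 MJ

24.38 MJ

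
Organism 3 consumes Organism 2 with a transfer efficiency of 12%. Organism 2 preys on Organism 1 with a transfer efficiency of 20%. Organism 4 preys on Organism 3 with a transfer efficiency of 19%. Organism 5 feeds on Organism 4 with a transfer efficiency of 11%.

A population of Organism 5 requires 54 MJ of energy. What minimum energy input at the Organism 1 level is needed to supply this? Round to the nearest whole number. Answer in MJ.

107656 MJ

Cumulative transfer efficiency: 0.2 × 0.12 × 0.19 × 0.11 = 0.0005016
Organism 1 energy = 54 / 0.0005016 = 107656 MJ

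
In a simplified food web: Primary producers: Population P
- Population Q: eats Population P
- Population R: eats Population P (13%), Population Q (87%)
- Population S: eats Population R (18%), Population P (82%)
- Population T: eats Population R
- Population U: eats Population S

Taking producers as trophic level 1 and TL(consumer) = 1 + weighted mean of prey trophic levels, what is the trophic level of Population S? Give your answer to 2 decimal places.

2.34

Population Q: 1 + 1 = 2
Population R: 1 + (0.13×1 + 0.87×2) = 2.87
Population S: 1 + (0.18×2.87 + 0.82×1) = 2.3366
Population T: 1 + 2.87 = 3.87
Population U: 1 + 2.3366 = 3.3366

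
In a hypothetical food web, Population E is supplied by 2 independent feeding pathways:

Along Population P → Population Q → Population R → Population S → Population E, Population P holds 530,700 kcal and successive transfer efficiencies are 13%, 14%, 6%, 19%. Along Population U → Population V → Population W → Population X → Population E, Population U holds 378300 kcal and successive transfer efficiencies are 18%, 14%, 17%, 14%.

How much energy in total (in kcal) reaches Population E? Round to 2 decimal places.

Via Population P: 530700 × 0.13 × 0.14 × 0.06 × 0.19 = 110.109636 kcal
Via Population U: 378300 × 0.18 × 0.14 × 0.17 × 0.14 = 226.889208 kcal
Total at Population E: 110.109636 + 226.889208 = 336.998844 kcal

337.00 kcal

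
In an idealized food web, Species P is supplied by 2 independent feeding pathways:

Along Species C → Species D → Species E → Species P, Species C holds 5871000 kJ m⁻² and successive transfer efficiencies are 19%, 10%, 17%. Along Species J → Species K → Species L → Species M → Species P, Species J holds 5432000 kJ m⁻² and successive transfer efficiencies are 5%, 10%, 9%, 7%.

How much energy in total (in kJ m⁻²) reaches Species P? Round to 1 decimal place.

19134.4 kJ m⁻²

Via Species C: 5871000 × 0.19 × 0.1 × 0.17 = 18963.33 kJ m⁻²
Via Species J: 5432000 × 0.05 × 0.1 × 0.09 × 0.07 = 171.108 kJ m⁻²
Total at Species P: 18963.33 + 171.108 = 19134.438 kJ m⁻²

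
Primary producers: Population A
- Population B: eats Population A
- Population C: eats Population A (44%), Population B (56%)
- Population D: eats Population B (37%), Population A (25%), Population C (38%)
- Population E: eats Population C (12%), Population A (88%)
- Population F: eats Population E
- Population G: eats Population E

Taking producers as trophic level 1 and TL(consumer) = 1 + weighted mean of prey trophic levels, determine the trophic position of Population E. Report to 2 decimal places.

Population B: 1 + 1 = 2
Population C: 1 + (0.44×1 + 0.56×2) = 2.56
Population D: 1 + (0.37×2 + 0.25×1 + 0.38×2.56) = 2.9628
Population E: 1 + (0.12×2.56 + 0.88×1) = 2.1872
Population F: 1 + 2.1872 = 3.1872
Population G: 1 + 2.1872 = 3.1872

2.19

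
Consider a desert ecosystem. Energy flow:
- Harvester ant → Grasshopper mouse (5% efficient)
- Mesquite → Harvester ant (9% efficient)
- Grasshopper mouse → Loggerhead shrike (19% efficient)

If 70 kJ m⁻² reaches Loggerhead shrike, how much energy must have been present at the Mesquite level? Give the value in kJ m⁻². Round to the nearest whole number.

Cumulative transfer efficiency: 0.09 × 0.05 × 0.19 = 0.000855
Mesquite energy = 70 / 0.000855 = 81871 kJ m⁻²

81871 kJ m⁻²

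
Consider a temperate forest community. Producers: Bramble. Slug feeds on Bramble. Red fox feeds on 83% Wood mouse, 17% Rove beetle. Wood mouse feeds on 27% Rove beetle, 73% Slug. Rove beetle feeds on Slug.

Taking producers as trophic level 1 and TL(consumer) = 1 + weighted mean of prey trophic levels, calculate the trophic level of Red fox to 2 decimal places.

Slug: 1 + 1 = 2
Rove beetle: 1 + 2 = 3
Wood mouse: 1 + (0.27×3 + 0.73×2) = 3.27
Red fox: 1 + (0.83×3.27 + 0.17×3) = 4.2241

4.22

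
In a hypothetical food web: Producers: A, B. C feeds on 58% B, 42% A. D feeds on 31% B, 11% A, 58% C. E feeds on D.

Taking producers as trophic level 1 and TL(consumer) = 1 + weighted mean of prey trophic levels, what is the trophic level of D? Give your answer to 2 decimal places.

2.58

C: 1 + (0.58×1 + 0.42×1) = 2
D: 1 + (0.31×1 + 0.11×1 + 0.58×2) = 2.58
E: 1 + 2.58 = 3.58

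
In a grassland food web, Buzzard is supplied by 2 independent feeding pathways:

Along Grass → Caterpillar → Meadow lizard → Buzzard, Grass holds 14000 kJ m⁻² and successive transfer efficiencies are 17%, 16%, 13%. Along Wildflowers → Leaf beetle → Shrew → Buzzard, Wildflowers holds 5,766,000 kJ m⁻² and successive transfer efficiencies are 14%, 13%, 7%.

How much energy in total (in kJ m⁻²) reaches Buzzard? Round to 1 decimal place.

7395.4 kJ m⁻²

Via Grass: 14000 × 0.17 × 0.16 × 0.13 = 49.504 kJ m⁻²
Via Wildflowers: 5766000 × 0.14 × 0.13 × 0.07 = 7345.884 kJ m⁻²
Total at Buzzard: 49.504 + 7345.884 = 7395.388 kJ m⁻²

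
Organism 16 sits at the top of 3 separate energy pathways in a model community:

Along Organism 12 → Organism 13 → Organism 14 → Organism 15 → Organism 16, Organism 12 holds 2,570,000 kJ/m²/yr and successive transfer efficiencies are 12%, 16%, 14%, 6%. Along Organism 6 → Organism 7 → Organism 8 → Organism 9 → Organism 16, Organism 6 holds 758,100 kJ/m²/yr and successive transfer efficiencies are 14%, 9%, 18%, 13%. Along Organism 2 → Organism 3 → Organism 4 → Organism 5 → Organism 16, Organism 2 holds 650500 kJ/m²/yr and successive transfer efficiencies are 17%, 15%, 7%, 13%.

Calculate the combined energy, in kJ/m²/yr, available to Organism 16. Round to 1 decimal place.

789.0 kJ/m²/yr

Via Organism 12: 2570000 × 0.12 × 0.16 × 0.14 × 0.06 = 414.4896 kJ/m²/yr
Via Organism 6: 758100 × 0.14 × 0.09 × 0.18 × 0.13 = 223.518204 kJ/m²/yr
Via Organism 2: 650500 × 0.17 × 0.15 × 0.07 × 0.13 = 150.948525 kJ/m²/yr
Total at Organism 16: 414.4896 + 223.518204 + 150.948525 = 788.956329 kJ/m²/yr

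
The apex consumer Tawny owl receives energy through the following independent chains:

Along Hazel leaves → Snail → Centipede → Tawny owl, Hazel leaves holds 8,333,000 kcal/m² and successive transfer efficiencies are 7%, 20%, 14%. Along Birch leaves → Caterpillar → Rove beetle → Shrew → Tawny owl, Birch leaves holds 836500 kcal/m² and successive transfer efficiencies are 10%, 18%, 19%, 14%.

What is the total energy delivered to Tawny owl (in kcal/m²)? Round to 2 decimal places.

16733.20 kcal/m²

Via Hazel leaves: 8333000 × 0.07 × 0.2 × 0.14 = 16332.68 kcal/m²
Via Birch leaves: 836500 × 0.1 × 0.18 × 0.19 × 0.14 = 400.5162 kcal/m²
Total at Tawny owl: 16332.68 + 400.5162 = 16733.1962 kcal/m²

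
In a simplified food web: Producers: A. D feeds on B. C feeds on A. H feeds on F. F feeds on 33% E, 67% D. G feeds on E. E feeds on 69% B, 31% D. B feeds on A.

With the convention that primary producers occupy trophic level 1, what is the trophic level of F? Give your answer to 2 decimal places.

4.10

B: 1 + 1 = 2
C: 1 + 1 = 2
D: 1 + 2 = 3
E: 1 + (0.69×2 + 0.31×3) = 3.31
F: 1 + (0.33×3.31 + 0.67×3) = 4.1023
G: 1 + 3.31 = 4.31
H: 1 + 4.1023 = 5.1023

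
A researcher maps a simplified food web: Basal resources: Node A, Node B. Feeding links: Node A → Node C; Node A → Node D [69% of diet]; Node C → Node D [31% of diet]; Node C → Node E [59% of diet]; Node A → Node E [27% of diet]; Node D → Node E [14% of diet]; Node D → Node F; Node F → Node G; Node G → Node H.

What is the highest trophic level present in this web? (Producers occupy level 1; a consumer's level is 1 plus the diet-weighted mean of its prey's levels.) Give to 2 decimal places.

5.31

Node C: 1 + 1 = 2
Node D: 1 + (0.69×1 + 0.31×2) = 2.31
Node E: 1 + (0.59×2 + 0.27×1 + 0.14×2.31) = 2.7734
Node F: 1 + 2.31 = 3.31
Node G: 1 + 3.31 = 4.31
Node H: 1 + 4.31 = 5.31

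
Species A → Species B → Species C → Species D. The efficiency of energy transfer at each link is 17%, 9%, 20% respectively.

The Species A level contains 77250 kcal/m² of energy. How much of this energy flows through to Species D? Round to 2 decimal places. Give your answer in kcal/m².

236.39 kcal/m²

Species B: 77250 × 0.17 = 13132.5 kcal/m²
Species C: 13132.5 × 0.09 = 1181.925 kcal/m²
Species D: 1181.925 × 0.2 = 236.385 kcal/m²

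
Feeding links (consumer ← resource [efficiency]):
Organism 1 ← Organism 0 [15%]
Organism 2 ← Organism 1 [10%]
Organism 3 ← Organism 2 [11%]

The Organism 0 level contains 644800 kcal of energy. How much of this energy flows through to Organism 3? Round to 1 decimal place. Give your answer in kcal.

1063.9 kcal

Organism 1: 644800 × 0.15 = 96720 kcal
Organism 2: 96720 × 0.1 = 9672 kcal
Organism 3: 9672 × 0.11 = 1063.92 kcal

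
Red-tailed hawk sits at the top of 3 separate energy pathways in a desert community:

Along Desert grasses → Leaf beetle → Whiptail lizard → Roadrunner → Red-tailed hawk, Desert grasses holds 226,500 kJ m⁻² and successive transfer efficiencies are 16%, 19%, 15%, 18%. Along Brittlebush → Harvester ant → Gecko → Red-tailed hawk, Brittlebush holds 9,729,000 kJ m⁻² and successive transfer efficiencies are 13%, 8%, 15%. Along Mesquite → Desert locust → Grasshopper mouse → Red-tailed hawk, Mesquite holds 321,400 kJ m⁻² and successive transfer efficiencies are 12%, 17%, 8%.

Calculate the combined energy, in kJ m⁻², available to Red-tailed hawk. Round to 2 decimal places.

Via Desert grasses: 226500 × 0.16 × 0.19 × 0.15 × 0.18 = 185.9112 kJ m⁻²
Via Brittlebush: 9729000 × 0.13 × 0.08 × 0.15 = 15177.24 kJ m⁻²
Via Mesquite: 321400 × 0.12 × 0.17 × 0.08 = 524.5248 kJ m⁻²
Total at Red-tailed hawk: 185.9112 + 15177.24 + 524.5248 = 15887.676 kJ m⁻²

15887.68 kJ m⁻²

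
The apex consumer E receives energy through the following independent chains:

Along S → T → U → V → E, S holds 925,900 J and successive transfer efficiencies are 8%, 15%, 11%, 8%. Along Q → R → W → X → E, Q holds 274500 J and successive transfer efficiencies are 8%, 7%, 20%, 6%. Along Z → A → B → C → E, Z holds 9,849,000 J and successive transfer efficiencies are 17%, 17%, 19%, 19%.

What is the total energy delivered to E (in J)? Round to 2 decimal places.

Via S: 925900 × 0.08 × 0.15 × 0.11 × 0.08 = 97.77504 J
Via Q: 274500 × 0.08 × 0.07 × 0.2 × 0.06 = 18.4464 J
Via Z: 9849000 × 0.17 × 0.17 × 0.19 × 0.19 = 10275.36321 J
Total at E: 97.77504 + 18.4464 + 10275.36321 = 10391.58465 J

10391.58 J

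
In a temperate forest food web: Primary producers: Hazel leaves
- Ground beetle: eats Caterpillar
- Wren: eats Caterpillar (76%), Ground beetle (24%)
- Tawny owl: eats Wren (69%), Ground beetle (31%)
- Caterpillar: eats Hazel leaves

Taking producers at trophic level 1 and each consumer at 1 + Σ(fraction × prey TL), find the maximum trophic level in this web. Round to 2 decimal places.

4.17

Caterpillar: 1 + 1 = 2
Ground beetle: 1 + 2 = 3
Wren: 1 + (0.76×2 + 0.24×3) = 3.24
Tawny owl: 1 + (0.69×3.24 + 0.31×3) = 4.1656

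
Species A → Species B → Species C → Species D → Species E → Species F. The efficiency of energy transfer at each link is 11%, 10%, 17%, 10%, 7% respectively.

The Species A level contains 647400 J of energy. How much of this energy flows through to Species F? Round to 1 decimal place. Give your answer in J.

Species B: 647400 × 0.11 = 71214 J
Species C: 71214 × 0.1 = 7121.4 J
Species D: 7121.4 × 0.17 = 1210.638 J
Species E: 1210.638 × 0.1 = 121.0638 J
Species F: 121.0638 × 0.07 = 8.474466 J

8.5 J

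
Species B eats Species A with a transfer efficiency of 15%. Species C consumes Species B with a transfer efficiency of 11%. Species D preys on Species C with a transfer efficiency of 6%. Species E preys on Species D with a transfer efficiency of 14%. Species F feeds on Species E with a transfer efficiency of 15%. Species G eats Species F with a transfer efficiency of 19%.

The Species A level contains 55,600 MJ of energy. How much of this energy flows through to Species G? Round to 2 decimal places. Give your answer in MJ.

Species B: 55600 × 0.15 = 8340 MJ
Species C: 8340 × 0.11 = 917.4 MJ
Species D: 917.4 × 0.06 = 55.044 MJ
Species E: 55.044 × 0.14 = 7.70616 MJ
Species F: 7.70616 × 0.15 = 1.155924 MJ
Species G: 1.155924 × 0.19 = 0.21962556 MJ

0.22 MJ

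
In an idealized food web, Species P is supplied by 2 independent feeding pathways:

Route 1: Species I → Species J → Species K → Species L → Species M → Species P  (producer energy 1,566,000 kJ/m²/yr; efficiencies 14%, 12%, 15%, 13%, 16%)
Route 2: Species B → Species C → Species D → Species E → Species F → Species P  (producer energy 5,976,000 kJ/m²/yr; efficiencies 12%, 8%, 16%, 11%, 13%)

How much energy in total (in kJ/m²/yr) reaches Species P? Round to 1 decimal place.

Route 1: 1566000 × 0.14 × 0.12 × 0.15 × 0.13 × 0.16 = 82.083456 kJ/m²/yr
Route 2: 5976000 × 0.12 × 0.08 × 0.16 × 0.11 × 0.13 = 131.2616448 kJ/m²/yr
Total at Species P: 82.083456 + 131.2616448 = 213.3451008 kJ/m²/yr

213.3 kJ/m²/yr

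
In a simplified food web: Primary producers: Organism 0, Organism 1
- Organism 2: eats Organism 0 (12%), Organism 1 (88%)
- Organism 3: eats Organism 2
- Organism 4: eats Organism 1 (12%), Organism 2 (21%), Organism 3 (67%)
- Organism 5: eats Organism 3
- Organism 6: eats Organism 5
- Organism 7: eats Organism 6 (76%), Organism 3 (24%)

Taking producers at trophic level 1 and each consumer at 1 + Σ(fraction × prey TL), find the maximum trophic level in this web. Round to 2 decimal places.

5.52

Organism 2: 1 + (0.12×1 + 0.88×1) = 2
Organism 3: 1 + 2 = 3
Organism 4: 1 + (0.12×1 + 0.21×2 + 0.67×3) = 3.55
Organism 5: 1 + 3 = 4
Organism 6: 1 + 4 = 5
Organism 7: 1 + (0.76×5 + 0.24×3) = 5.52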